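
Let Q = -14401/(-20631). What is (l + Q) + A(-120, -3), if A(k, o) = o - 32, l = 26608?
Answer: 548241964/20631 ≈ 26574.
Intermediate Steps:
A(k, o) = -32 + o
Q = 14401/20631 (Q = -14401*(-1/20631) = 14401/20631 ≈ 0.69803)
(l + Q) + A(-120, -3) = (26608 + 14401/20631) + (-32 - 3) = 548964049/20631 - 35 = 548241964/20631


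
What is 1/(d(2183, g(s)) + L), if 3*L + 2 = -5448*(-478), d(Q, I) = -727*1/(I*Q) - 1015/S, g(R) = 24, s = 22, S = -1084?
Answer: 4732744/4108250174367 ≈ 1.1520e-6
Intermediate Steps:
d(Q, I) = 1015/1084 - 727/(I*Q) (d(Q, I) = -727*1/(I*Q) - 1015/(-1084) = -727*1/(I*Q) - 1015*(-1/1084) = -727/(I*Q) + 1015/1084 = 1015/1084 - 727/(I*Q))
L = 2604142/3 (L = -2/3 + (-5448*(-478))/3 = -2/3 + (1/3)*2604144 = -2/3 + 868048 = 2604142/3 ≈ 8.6805e+5)
1/(d(2183, g(s)) + L) = 1/((1015/1084 - 727/(24*2183)) + 2604142/3) = 1/((1015/1084 - 727*1/24*1/2183) + 2604142/3) = 1/((1015/1084 - 727/52392) + 2604142/3) = 1/(13097453/14198232 + 2604142/3) = 1/(4108250174367/4732744) = 4732744/4108250174367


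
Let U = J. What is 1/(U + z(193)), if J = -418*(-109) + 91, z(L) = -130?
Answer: 1/45523 ≈ 2.1967e-5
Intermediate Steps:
J = 45653 (J = 45562 + 91 = 45653)
U = 45653
1/(U + z(193)) = 1/(45653 - 130) = 1/45523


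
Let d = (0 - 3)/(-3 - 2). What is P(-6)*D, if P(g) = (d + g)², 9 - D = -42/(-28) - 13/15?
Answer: 60993/250 ≈ 243.97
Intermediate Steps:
d = ⅗ (d = -3/(-5) = -3*(-⅕) = ⅗ ≈ 0.60000)
D = 251/30 (D = 9 - (-42/(-28) - 13/15) = 9 - (-42*(-1/28) - 13*1/15) = 9 - (3/2 - 13/15) = 9 - 1*19/30 = 9 - 19/30 = 251/30 ≈ 8.3667)
P(g) = (⅗ + g)²
P(-6)*D = ((3 + 5*(-6))²/25)*(251/30) = ((3 - 30)²/25)*(251/30) = ((1/25)*(-27)²)*(251/30) = ((1/25)*729)*(251/30) = (729/25)*(251/30) = 60993/250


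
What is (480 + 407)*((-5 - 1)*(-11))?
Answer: 58542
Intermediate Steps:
(480 + 407)*((-5 - 1)*(-11)) = 887*(-6*(-11)) = 887*66 = 58542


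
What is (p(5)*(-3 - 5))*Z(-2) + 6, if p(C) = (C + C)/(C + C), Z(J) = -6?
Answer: 54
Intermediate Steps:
p(C) = 1 (p(C) = (2*C)/((2*C)) = (2*C)*(1/(2*C)) = 1)
(p(5)*(-3 - 5))*Z(-2) + 6 = (1*(-3 - 5))*(-6) + 6 = (1*(-8))*(-6) + 6 = -8*(-6) + 6 = 48 + 6 = 54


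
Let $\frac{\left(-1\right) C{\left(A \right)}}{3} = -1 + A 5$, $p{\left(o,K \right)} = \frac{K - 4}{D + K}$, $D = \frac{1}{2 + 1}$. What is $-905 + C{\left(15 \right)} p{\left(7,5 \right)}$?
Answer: $- \frac{7573}{8} \approx -946.63$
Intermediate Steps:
$D = \frac{1}{3} \approx 0.33333$
$p{\left(o,K \right)} = \frac{-4 + K}{\frac{1}{3} + K}$ ($p{\left(o,K \right)} = \frac{K - 4}{\frac{1}{3} + K} = \frac{-4 + K}{\frac{1}{3} + K}$)
$C{\left(A \right)} = 3 - 15 A$ ($C{\left(A \right)} = - 3 \left(-1 + A 5\right) = - 3 \left(-1 + 5 A\right) = 3 - 15 A$)
$-905 + C{\left(15 \right)} p{\left(7,5 \right)} = -905 + \left(3 - 225\right) \frac{3 \left(-4 + 5\right)}{1 + 3 \cdot 5} = -905 + \left(3 - 225\right) 3 \frac{1}{1 + 15} \cdot 1 = -905 - 222 \cdot 3 \cdot \frac{1}{16} \cdot 1 = -905 - \frac{333}{8} = - \frac{7573}{8}$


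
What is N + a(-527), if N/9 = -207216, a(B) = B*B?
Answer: -1587215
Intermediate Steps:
a(B) = B**2
N = -1864944 (N = 9*(-207216) = -1864944)
N + a(-527) = -1864944 + (-527)**2 = -1864944 + 277729 = -1587215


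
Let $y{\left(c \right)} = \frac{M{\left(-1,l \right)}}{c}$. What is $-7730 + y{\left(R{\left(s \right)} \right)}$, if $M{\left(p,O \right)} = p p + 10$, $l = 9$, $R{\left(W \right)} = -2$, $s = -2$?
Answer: $- \frac{15471}{2} \approx -7735.5$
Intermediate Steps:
$M{\left(p,O \right)} = 10 + p^{2}$ ($M{\left(p,O \right)} = p^{2} + 10 = 10 + p^{2}$)
$y{\left(c \right)} = \frac{11}{c}$ ($y{\left(c \right)} = \frac{10 + \left(-1\right)^{2}}{c} = \frac{10 + 1}{c} = \frac{11}{c}$)
$-7730 + y{\left(R{\left(s \right)} \right)} = -7730 + \frac{11}{-2} = -7730 + 11 \left(- \frac{1}{2}\right) = -7730 - \frac{11}{2} = - \frac{15471}{2}$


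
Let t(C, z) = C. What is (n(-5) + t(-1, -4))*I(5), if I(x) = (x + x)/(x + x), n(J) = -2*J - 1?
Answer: 8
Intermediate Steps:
n(J) = -1 - 2*J
I(x) = 1 (I(x) = (2*x)/((2*x)) = (2*x)*(1/(2*x)) = 1)
(n(-5) + t(-1, -4))*I(5) = ((-1 - 2*(-5)) - 1)*1 = ((-1 + 10) - 1)*1 = (9 - 1)*1 = 8*1 = 8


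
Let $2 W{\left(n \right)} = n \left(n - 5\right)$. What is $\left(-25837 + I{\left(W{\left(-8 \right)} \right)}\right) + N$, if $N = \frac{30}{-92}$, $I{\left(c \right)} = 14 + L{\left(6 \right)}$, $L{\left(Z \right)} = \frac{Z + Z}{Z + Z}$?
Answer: $- \frac{1187827}{46} \approx -25822.0$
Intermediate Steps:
$W{\left(n \right)} = \frac{n \left(-5 + n\right)}{2}$ ($W{\left(n \right)} = \frac{n \left(n - 5\right)}{2} = \frac{n \left(-5 + n\right)}{2}$)
$L{\left(Z \right)} = 1$ ($L{\left(Z \right)} = \frac{2 Z}{2 Z} = 2 Z \frac{1}{2 Z} = 1$)
$I{\left(c \right)} = 15$ ($I{\left(c \right)} = 14 + 1 = 15$)
$N = - \frac{15}{46}$ ($N = 30 \left(- \frac{1}{92}\right) = - \frac{15}{46} \approx -0.32609$)
$\left(-25837 + I{\left(W{\left(-8 \right)} \right)}\right) + N = \left(-25837 + 15\right) - \frac{15}{46} = -25822 - \frac{15}{46} = - \frac{1187827}{46}$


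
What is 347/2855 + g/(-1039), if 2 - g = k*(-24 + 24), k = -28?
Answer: 354823/2966345 ≈ 0.11962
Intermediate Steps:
g = 2 (g = 2 - (-28)*(-24 + 24) = 2 - (-28)*0 = 2 - 1*0 = 2 + 0 = 2)
347/2855 + g/(-1039) = 347/2855 + 2/(-1039) = 347*(1/2855) + 2*(-1/1039) = 347/2855 - 2/1039 = 354823/2966345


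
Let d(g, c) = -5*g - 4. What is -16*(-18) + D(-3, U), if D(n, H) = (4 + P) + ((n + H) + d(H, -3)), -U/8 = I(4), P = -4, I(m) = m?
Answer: 409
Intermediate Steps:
d(g, c) = -4 - 5*g
U = -32 (U = -8*4 = -32)
D(n, H) = -4 + n - 4*H (D(n, H) = (4 - 4) + ((n + H) + (-4 - 5*H)) = 0 + ((H + n) + (-4 - 5*H)) = 0 + (-4 + n - 4*H) = -4 + n - 4*H)
-16*(-18) + D(-3, U) = -16*(-18) + (-4 - 3 - 4*(-32)) = 288 + (-4 - 3 + 128) = 288 + 121 = 409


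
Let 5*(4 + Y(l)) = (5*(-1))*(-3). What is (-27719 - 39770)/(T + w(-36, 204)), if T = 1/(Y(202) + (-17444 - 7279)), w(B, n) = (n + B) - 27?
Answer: -1668598036/3486083 ≈ -478.65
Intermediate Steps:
Y(l) = -1 (Y(l) = -4 + ((5*(-1))*(-3))/5 = -4 + (-5*(-3))/5 = -4 + (⅕)*15 = -4 + 3 = -1)
w(B, n) = -27 + B + n (w(B, n) = (B + n) - 27 = -27 + B + n)
T = -1/24724 (T = 1/(-1 + (-17444 - 7279)) = 1/(-1 - 24723) = 1/(-24724) = -1/24724 ≈ -4.0447e-5)
(-27719 - 39770)/(T + w(-36, 204)) = (-27719 - 39770)/(-1/24724 + (-27 - 36 + 204)) = -67489/(-1/24724 + 141) = -67489/3486083/24724 = -67489*24724/3486083 = -1668598036/3486083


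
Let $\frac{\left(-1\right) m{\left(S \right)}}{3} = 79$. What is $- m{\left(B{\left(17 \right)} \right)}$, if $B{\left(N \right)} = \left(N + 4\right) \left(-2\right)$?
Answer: $237$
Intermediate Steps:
$B{\left(N \right)} = -8 - 2 N$ ($B{\left(N \right)} = \left(4 + N\right) \left(-2\right) = -8 - 2 N$)
$m{\left(S \right)} = -237$ ($m{\left(S \right)} = \left(-3\right) 79 = -237$)
$- m{\left(B{\left(17 \right)} \right)} = \left(-1\right) \left(-237\right) = 237$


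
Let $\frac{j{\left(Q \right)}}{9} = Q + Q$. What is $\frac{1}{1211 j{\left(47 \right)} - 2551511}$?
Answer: $- \frac{1}{1527005} \approx -6.5488 \cdot 10^{-7}$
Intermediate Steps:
$j{\left(Q \right)} = 18 Q$ ($j{\left(Q \right)} = 9 \left(Q + Q\right) = 9 \cdot 2 Q = 18 Q$)
$\frac{1}{1211 j{\left(47 \right)} - 2551511} = \frac{1}{1211 \cdot 18 \cdot 47 - 2551511} = \frac{1}{1211 \cdot 846 - 2551511} = \frac{1}{1024506 - 2551511} = \frac{1}{-1527005} = - \frac{1}{1527005}$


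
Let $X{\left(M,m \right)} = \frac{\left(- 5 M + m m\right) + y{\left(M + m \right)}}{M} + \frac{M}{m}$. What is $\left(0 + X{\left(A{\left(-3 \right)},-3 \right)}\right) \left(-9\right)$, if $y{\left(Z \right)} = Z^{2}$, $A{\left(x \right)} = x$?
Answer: $171$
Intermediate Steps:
$X{\left(M,m \right)} = \frac{M}{m} + \frac{m^{2} + \left(M + m\right)^{2} - 5 M}{M}$ ($X{\left(M,m \right)} = \frac{\left(- 5 M + m m\right) + \left(M + m\right)^{2}}{M} + \frac{M}{m} = \frac{\left(- 5 M + m^{2}\right) + \left(M + m\right)^{2}}{M} + \frac{M}{m} = \frac{\left(m^{2} - 5 M\right) + \left(M + m\right)^{2}}{M} + \frac{M}{m} = \frac{m^{2} + \left(M + m\right)^{2} - 5 M}{M} + \frac{M}{m} = \frac{M}{m} + \frac{m^{2} + \left(M + m\right)^{2} - 5 M}{M}$)
$\left(0 + X{\left(A{\left(-3 \right)},-3 \right)}\right) \left(-9\right) = \left(0 + \left(-5 - \frac{3}{-3} + \frac{\left(-3\right)^{2}}{-3} + \frac{\left(-3 - 3\right)^{2}}{-3}\right)\right) \left(-9\right) = \left(0 - \left(7 + 12\right)\right) \left(-9\right) = \left(0 - 19\right) \left(-9\right) = \left(-19\right) \left(-9\right) = 171$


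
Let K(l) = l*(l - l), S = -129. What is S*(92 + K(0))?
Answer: -11868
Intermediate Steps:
K(l) = 0 (K(l) = l*0 = 0)
S*(92 + K(0)) = -129*(92 + 0) = -129*92 = -11868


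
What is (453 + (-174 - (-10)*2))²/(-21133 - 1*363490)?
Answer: -89401/384623 ≈ -0.23244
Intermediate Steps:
(453 + (-174 - (-10)*2))²/(-21133 - 1*363490) = (453 + (-174 - 1*(-20)))²/(-21133 - 363490) = (453 + (-174 + 20))²/(-384623) = (453 - 154)²*(-1/384623) = 299²*(-1/384623) = 89401*(-1/384623) = -89401/384623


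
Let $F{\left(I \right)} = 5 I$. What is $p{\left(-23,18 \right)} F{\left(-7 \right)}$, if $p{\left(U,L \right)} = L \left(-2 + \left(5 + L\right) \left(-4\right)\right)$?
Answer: $59220$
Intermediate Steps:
$p{\left(U,L \right)} = L \left(-22 - 4 L\right)$ ($p{\left(U,L \right)} = L \left(-2 - \left(20 + 4 L\right)\right) = L \left(-22 - 4 L\right)$)
$p{\left(-23,18 \right)} F{\left(-7 \right)} = \left(-2\right) 18 \left(11 + 2 \cdot 18\right) 5 \left(-7\right) = \left(-2\right) 18 \left(11 + 36\right) \left(-35\right) = \left(-2\right) 18 \cdot 47 \left(-35\right) = \left(-1692\right) \left(-35\right) = 59220$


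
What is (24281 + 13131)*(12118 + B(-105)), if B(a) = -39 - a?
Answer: 455827808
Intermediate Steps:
(24281 + 13131)*(12118 + B(-105)) = (24281 + 13131)*(12118 + (-39 - 1*(-105))) = 37412*(12118 + (-39 + 105)) = 37412*(12118 + 66) = 37412*12184 = 455827808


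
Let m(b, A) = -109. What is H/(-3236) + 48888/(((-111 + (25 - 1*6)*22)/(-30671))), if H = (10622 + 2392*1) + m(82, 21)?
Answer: -4852204253963/993452 ≈ -4.8842e+6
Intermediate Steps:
H = 12905 (H = (10622 + 2392*1) - 109 = (10622 + 2392) - 109 = 13014 - 109 = 12905)
H/(-3236) + 48888/(((-111 + (25 - 1*6)*22)/(-30671))) = 12905/(-3236) + 48888/(((-111 + (25 - 1*6)*22)/(-30671))) = 12905*(-1/3236) + 48888/(((-111 + (25 - 6)*22)*(-1/30671))) = -12905/3236 + 48888/(((-111 + 19*22)*(-1/30671))) = -12905/3236 + 48888/(((-111 + 418)*(-1/30671))) = -12905/3236 + 48888/((307*(-1/30671))) = -12905/3236 + 48888/(-307/30671) = -12905/3236 + 48888*(-30671/307) = -12905/3236 - 1499443848/307 = -4852204253963/993452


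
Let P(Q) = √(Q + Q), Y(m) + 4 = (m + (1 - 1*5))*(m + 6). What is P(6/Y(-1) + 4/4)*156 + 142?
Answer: 142 + 156*√1334/29 ≈ 338.47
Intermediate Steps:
Y(m) = -4 + (-4 + m)*(6 + m) (Y(m) = -4 + (m + (1 - 1*5))*(m + 6) = -4 + (m + (1 - 5))*(6 + m) = -4 + (m - 4)*(6 + m) = -4 + (-4 + m)*(6 + m))
P(Q) = √2*√Q (P(Q) = √(2*Q) = √2*√Q)
P(6/Y(-1) + 4/4)*156 + 142 = (√2*√(6/(-28 + (-1)² + 2*(-1)) + 4/4))*156 + 142 = (√2*√(6/(-28 + 1 - 2) + 4*(¼)))*156 + 142 = (√2*√(6/(-29) + 1))*156 + 142 = (√2*√(6*(-1/29) + 1))*156 + 142 = (√2*√(-6/29 + 1))*156 + 142 = (√2*√(23/29))*156 + 142 = (√2*(√667/29))*156 + 142 = (√1334/29)*156 + 142 = 156*√1334/29 + 142 = 142 + 156*√1334/29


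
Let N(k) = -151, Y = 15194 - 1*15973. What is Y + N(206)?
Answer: -930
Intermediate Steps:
Y = -779 (Y = 15194 - 15973 = -779)
Y + N(206) = -779 - 151 = -930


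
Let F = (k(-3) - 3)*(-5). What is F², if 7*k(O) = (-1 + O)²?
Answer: 625/49 ≈ 12.755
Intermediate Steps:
k(O) = (-1 + O)²/7
F = 25/7 (F = ((-1 - 3)²/7 - 3)*(-5) = ((⅐)*(-4)² - 3)*(-5) = ((⅐)*16 - 3)*(-5) = (16/7 - 3)*(-5) = -5/7*(-5) = 25/7 ≈ 3.5714)
F² = (25/7)² = 625/49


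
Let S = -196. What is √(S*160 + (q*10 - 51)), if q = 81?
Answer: I*√30601 ≈ 174.93*I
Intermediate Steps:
√(S*160 + (q*10 - 51)) = √(-196*160 + (81*10 - 51)) = √(-31360 + (810 - 51)) = √(-31360 + 759) = √(-30601) = I*√30601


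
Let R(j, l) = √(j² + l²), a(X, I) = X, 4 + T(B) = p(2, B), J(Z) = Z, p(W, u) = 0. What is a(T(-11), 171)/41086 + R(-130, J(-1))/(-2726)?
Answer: -2/20543 - √16901/2726 ≈ -0.047788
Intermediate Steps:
T(B) = -4 (T(B) = -4 + 0 = -4)
a(T(-11), 171)/41086 + R(-130, J(-1))/(-2726) = -4/41086 + √((-130)² + (-1)²)/(-2726) = -4*1/41086 + √(16900 + 1)*(-1/2726) = -2/20543 + √16901*(-1/2726) = -2/20543 - √16901/2726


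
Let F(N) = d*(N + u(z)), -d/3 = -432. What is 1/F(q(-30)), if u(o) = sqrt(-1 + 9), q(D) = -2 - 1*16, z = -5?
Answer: -1/22752 - sqrt(2)/204768 ≈ -5.0859e-5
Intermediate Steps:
q(D) = -18 (q(D) = -2 - 16 = -18)
d = 1296 (d = -3*(-432) = 1296)
u(o) = 2*sqrt(2) (u(o) = sqrt(8) = 2*sqrt(2))
F(N) = 1296*N + 2592*sqrt(2) (F(N) = 1296*(N + 2*sqrt(2)) = 1296*N + 2592*sqrt(2))
1/F(q(-30)) = 1/(1296*(-18) + 2592*sqrt(2)) = 1/(-23328 + 2592*sqrt(2))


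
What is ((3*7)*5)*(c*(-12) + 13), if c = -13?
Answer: 17745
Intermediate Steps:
((3*7)*5)*(c*(-12) + 13) = ((3*7)*5)*(-13*(-12) + 13) = (21*5)*(156 + 13) = 105*169 = 17745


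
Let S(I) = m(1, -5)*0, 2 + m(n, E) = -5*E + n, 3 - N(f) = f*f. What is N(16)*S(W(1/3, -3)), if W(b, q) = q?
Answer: 0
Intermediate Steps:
N(f) = 3 - f**2 (N(f) = 3 - f*f = 3 - f**2)
m(n, E) = -2 + n - 5*E (m(n, E) = -2 + (-5*E + n) = -2 + (n - 5*E) = -2 + n - 5*E)
S(I) = 0 (S(I) = (-2 + 1 - 5*(-5))*0 = (-2 + 1 + 25)*0 = 24*0 = 0)
N(16)*S(W(1/3, -3)) = (3 - 1*16**2)*0 = (3 - 1*256)*0 = (3 - 256)*0 = -253*0 = 0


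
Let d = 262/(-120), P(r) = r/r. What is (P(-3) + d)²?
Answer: 5041/3600 ≈ 1.4003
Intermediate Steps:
P(r) = 1
d = -131/60 (d = 262*(-1/120) = -131/60 ≈ -2.1833)
(P(-3) + d)² = (1 - 131/60)² = (-71/60)² = 5041/3600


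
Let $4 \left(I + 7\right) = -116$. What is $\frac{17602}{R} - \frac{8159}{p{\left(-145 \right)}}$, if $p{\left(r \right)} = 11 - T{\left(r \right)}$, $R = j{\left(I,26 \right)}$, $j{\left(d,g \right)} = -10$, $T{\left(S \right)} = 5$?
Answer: $- \frac{93601}{30} \approx -3120.0$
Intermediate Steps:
$I = -36$ ($I = -7 + \frac{1}{4} \left(-116\right) = -7 - 29 = -36$)
$R = -10$
$p{\left(r \right)} = 6$ ($p{\left(r \right)} = 11 - 5 = 6$)
$\frac{17602}{R} - \frac{8159}{p{\left(-145 \right)}} = \frac{17602}{-10} - \frac{8159}{6} = 17602 \left(- \frac{1}{10}\right) - \frac{8159}{6} = - \frac{8801}{5} - \frac{8159}{6} = - \frac{93601}{30}$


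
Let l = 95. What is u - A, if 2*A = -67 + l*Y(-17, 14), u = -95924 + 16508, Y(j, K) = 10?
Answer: -159715/2 ≈ -79858.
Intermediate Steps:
u = -79416
A = 883/2 (A = (-67 + 95*10)/2 = (-67 + 950)/2 = (1/2)*883 = 883/2 ≈ 441.50)
u - A = -79416 - 1*883/2 = -79416 - 883/2 = -159715/2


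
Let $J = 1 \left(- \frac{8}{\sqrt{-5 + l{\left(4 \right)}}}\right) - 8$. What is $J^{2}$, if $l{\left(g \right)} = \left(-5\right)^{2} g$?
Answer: $\frac{6144}{95} + \frac{128 \sqrt{95}}{95} \approx 77.806$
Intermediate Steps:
$l{\left(g \right)} = 25 g$
$J = -8 - \frac{8 \sqrt{95}}{95}$ ($J = 1 \left(- \frac{8}{\sqrt{-5 + 25 \cdot 4}}\right) - 8 = 1 \left(- \frac{8}{\sqrt{-5 + 100}}\right) - 8 = 1 \left(- \frac{8}{\sqrt{95}}\right) - 8 = 1 \left(- 8 \frac{\sqrt{95}}{95}\right) - 8 = 1 \left(- \frac{8 \sqrt{95}}{95}\right) - 8 = - \frac{8 \sqrt{95}}{95} - 8 = -8 - \frac{8 \sqrt{95}}{95} \approx -8.8208$)
$J^{2} = \left(-8 - \frac{8 \sqrt{95}}{95}\right)^{2}$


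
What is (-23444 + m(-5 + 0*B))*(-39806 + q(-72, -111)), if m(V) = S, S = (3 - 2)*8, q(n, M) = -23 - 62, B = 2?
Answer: 934885476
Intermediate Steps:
q(n, M) = -85
S = 8 (S = 1*8 = 8)
m(V) = 8
(-23444 + m(-5 + 0*B))*(-39806 + q(-72, -111)) = (-23444 + 8)*(-39806 - 85) = -23436*(-39891) = 934885476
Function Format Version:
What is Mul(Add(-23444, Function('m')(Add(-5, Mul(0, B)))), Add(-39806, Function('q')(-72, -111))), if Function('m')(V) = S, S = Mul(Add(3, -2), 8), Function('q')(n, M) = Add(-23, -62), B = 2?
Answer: 934885476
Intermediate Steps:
Function('q')(n, M) = -85
S = 8 (S = Mul(1, 8) = 8)
Function('m')(V) = 8
Mul(Add(-23444, Function('m')(Add(-5, Mul(0, B)))), Add(-39806, Function('q')(-72, -111))) = Mul(Add(-23444, 8), Add(-39806, -85)) = Mul(-23436, -39891) = 934885476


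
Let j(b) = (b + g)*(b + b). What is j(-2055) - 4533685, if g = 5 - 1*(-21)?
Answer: 3805505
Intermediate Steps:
g = 26 (g = 5 + 21 = 26)
j(b) = 2*b*(26 + b) (j(b) = (b + 26)*(b + b) = (26 + b)*(2*b) = 2*b*(26 + b))
j(-2055) - 4533685 = 2*(-2055)*(26 - 2055) - 4533685 = 2*(-2055)*(-2029) - 4533685 = 8339190 - 4533685 = 3805505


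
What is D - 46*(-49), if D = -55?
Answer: 2199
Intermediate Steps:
D - 46*(-49) = -55 - 46*(-49) = -55 + 2254 = 2199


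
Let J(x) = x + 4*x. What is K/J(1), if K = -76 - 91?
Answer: -167/5 ≈ -33.400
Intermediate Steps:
K = -167
J(x) = 5*x
K/J(1) = -167/(5*1) = -167/5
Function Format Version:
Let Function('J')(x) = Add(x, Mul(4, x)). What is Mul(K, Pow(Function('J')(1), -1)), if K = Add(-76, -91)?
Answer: Rational(-167, 5) ≈ -33.400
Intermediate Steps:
K = -167
Function('J')(x) = Mul(5, x)
Mul(K, Pow(Function('J')(1), -1)) = Mul(-167, Pow(Mul(5, 1), -1)) = Mul(-167, Pow(5, -1)) = Mul(-167, Rational(1, 5)) = Rational(-167, 5)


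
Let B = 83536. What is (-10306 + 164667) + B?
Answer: 237897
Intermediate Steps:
(-10306 + 164667) + B = (-10306 + 164667) + 83536 = 154361 + 83536 = 237897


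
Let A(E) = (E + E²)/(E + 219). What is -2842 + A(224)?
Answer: -1208606/443 ≈ -2728.2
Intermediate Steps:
A(E) = (E + E²)/(219 + E)
-2842 + A(224) = -2842 + 224*(1 + 224)/(219 + 224) = -2842 + 224*225/443 = -2842 + 224*(1/443)*225 = -2842 + 50400/443 = -1208606/443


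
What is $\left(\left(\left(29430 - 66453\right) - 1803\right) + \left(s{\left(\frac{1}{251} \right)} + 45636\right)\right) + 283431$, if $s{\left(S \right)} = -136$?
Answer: $290105$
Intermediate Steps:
$\left(\left(\left(29430 - 66453\right) - 1803\right) + \left(s{\left(\frac{1}{251} \right)} + 45636\right)\right) + 283431 = \left(\left(\left(29430 - 66453\right) - 1803\right) + \left(-136 + 45636\right)\right) + 283431 = \left(\left(-37023 - 1803\right) + 45500\right) + 283431 = \left(-38826 + 45500\right) + 283431 = 6674 + 283431 = 290105$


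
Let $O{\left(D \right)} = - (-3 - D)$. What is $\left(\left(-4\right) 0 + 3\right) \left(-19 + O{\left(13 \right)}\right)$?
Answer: $-9$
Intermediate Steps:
$O{\left(D \right)} = 3 + D$
$\left(\left(-4\right) 0 + 3\right) \left(-19 + O{\left(13 \right)}\right) = \left(\left(-4\right) 0 + 3\right) \left(-19 + \left(3 + 13\right)\right) = \left(0 + 3\right) \left(-19 + 16\right) = 3 \left(-3\right) = -9$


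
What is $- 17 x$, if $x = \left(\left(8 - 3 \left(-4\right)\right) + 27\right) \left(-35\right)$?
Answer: $27965$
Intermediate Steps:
$x = -1645$ ($x = \left(\left(8 - -12\right) + 27\right) \left(-35\right) = \left(\left(8 + 12\right) + 27\right) \left(-35\right) = \left(20 + 27\right) \left(-35\right) = 47 \left(-35\right) = -1645$)
$- 17 x = \left(-17\right) \left(-1645\right) = 27965$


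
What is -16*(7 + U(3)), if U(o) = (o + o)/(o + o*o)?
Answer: -120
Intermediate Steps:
U(o) = 2*o/(o + o**2) (U(o) = (2*o)/(o + o**2) = 2*o/(o + o**2))
-16*(7 + U(3)) = -16*(7 + 2/(1 + 3)) = -16*(7 + 2/4) = -16*(7 + 2*(1/4)) = -16*(7 + 1/2) = -16*15/2 = -120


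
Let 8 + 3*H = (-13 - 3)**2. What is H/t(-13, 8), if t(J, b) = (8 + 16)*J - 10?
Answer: -124/483 ≈ -0.25673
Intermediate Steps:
H = 248/3 (H = -8/3 + (-13 - 3)**2/3 = -8/3 + (1/3)*(-16)**2 = -8/3 + (1/3)*256 = -8/3 + 256/3 = 248/3 ≈ 82.667)
t(J, b) = -10 + 24*J (t(J, b) = 24*J - 10 = -10 + 24*J)
H/t(-13, 8) = 248/(3*(-10 + 24*(-13))) = 248/(3*(-10 - 312)) = (248/3)/(-322) = (248/3)*(-1/322) = -124/483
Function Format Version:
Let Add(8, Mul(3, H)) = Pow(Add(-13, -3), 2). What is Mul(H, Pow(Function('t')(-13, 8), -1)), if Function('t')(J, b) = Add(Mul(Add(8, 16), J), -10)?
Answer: Rational(-124, 483) ≈ -0.25673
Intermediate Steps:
H = Rational(248, 3) (H = Add(Rational(-8, 3), Mul(Rational(1, 3), Pow(Add(-13, -3), 2))) = Add(Rational(-8, 3), Mul(Rational(1, 3), Pow(-16, 2))) = Add(Rational(-8, 3), Mul(Rational(1, 3), 256)) = Add(Rational(-8, 3), Rational(256, 3)) = Rational(248, 3) ≈ 82.667)
Function('t')(J, b) = Add(-10, Mul(24, J)) (Function('t')(J, b) = Add(Mul(24, J), -10) = Add(-10, Mul(24, J)))
Mul(H, Pow(Function('t')(-13, 8), -1)) = Mul(Rational(248, 3), Pow(Add(-10, Mul(24, -13)), -1)) = Mul(Rational(248, 3), Pow(Add(-10, -312), -1)) = Mul(Rational(248, 3), Pow(-322, -1)) = Mul(Rational(248, 3), Rational(-1, 322)) = Rational(-124, 483)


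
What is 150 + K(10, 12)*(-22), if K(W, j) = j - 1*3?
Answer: -48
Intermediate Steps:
K(W, j) = -3 + j (K(W, j) = j - 3 = -3 + j)
150 + K(10, 12)*(-22) = 150 + (-3 + 12)*(-22) = 150 + 9*(-22) = 150 - 198 = -48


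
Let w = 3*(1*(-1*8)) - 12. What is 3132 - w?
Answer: 3168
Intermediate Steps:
w = -36 (w = 3*(1*(-8)) - 12 = 3*(-8) - 12 = -24 - 12 = -36)
3132 - w = 3132 - 1*(-36) = 3132 + 36 = 3168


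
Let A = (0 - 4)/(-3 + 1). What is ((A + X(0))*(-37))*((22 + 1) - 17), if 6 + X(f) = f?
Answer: 888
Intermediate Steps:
A = 2 (A = -4/(-2) = -4*(-½) = 2)
X(f) = -6 + f
((A + X(0))*(-37))*((22 + 1) - 17) = ((2 + (-6 + 0))*(-37))*((22 + 1) - 17) = ((2 - 6)*(-37))*(23 - 17) = -4*(-37)*6 = 148*6 = 888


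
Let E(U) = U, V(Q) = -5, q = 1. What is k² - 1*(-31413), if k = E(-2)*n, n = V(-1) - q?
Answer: 31557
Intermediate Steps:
n = -6 (n = -5 - 1*1 = -5 - 1 = -6)
k = 12 (k = -2*(-6) = 12)
k² - 1*(-31413) = 12² - 1*(-31413) = 144 + 31413 = 31557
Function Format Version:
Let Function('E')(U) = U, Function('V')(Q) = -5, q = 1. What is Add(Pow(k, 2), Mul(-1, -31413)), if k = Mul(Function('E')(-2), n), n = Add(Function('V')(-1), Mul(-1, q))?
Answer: 31557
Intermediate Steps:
n = -6 (n = Add(-5, Mul(-1, 1)) = Add(-5, -1) = -6)
k = 12 (k = Mul(-2, -6) = 12)
Add(Pow(k, 2), Mul(-1, -31413)) = Add(Pow(12, 2), Mul(-1, -31413)) = Add(144, 31413) = 31557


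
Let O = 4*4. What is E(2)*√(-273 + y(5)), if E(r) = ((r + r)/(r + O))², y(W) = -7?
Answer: 8*I*√70/81 ≈ 0.82633*I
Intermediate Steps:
O = 16
E(r) = 4*r²/(16 + r)² (E(r) = ((r + r)/(r + 16))² = ((2*r)/(16 + r))² = (2*r/(16 + r))² = 4*r²/(16 + r)²)
E(2)*√(-273 + y(5)) = (4*2²/(16 + 2)²)*√(-273 - 7) = (4*4/18²)*√(-280) = (4*4*(1/324))*(2*I*√70) = 4*(2*I*√70)/81 = 8*I*√70/81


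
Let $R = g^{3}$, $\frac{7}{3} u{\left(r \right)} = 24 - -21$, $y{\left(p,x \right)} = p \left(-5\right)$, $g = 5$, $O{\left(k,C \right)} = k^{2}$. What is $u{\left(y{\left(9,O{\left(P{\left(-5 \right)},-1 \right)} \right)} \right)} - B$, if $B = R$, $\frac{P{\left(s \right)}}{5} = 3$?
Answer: $- \frac{740}{7} \approx -105.71$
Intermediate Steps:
$P{\left(s \right)} = 15$ ($P{\left(s \right)} = 5 \cdot 3 = 15$)
$y{\left(p,x \right)} = - 5 p$
$u{\left(r \right)} = \frac{135}{7}$ ($u{\left(r \right)} = \frac{3 \left(24 - -21\right)}{7} = \frac{3 \left(24 + 21\right)}{7} = \frac{3}{7} \cdot 45 = \frac{135}{7}$)
$R = 125$ ($R = 5^{3} = 125$)
$B = 125$
$u{\left(y{\left(9,O{\left(P{\left(-5 \right)},-1 \right)} \right)} \right)} - B = \frac{135}{7} - 125 = - \frac{740}{7}$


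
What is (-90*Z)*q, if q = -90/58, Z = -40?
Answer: -162000/29 ≈ -5586.2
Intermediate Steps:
q = -45/29 (q = -90*1/58 = -45/29 ≈ -1.5517)
(-90*Z)*q = -90*(-40)*(-45/29) = 3600*(-45/29) = -162000/29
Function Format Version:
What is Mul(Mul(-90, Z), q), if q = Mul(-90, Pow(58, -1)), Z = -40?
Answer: Rational(-162000, 29) ≈ -5586.2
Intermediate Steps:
q = Rational(-45, 29) (q = Mul(-90, Rational(1, 58)) = Rational(-45, 29) ≈ -1.5517)
Mul(Mul(-90, Z), q) = Mul(Mul(-90, -40), Rational(-45, 29)) = Mul(3600, Rational(-45, 29)) = Rational(-162000, 29)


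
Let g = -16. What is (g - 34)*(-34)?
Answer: 1700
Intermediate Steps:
(g - 34)*(-34) = (-16 - 34)*(-34) = -50*(-34) = 1700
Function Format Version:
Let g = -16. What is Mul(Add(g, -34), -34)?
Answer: 1700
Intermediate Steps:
Mul(Add(g, -34), -34) = Mul(Add(-16, -34), -34) = Mul(-50, -34) = 1700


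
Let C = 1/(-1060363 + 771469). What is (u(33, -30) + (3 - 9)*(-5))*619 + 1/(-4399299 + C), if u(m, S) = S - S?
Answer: 23601190253862096/1270931085307 ≈ 18570.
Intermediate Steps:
u(m, S) = 0
C = -1/288894 (C = 1/(-288894) = -1/288894 ≈ -3.4615e-6)
(u(33, -30) + (3 - 9)*(-5))*619 + 1/(-4399299 + C) = (0 + (3 - 9)*(-5))*619 + 1/(-4399299 - 1/288894) = (0 - 6*(-5))*619 + 1/(-1270931085307/288894) = (0 + 30)*619 - 288894/1270931085307 = 30*619 - 288894/1270931085307 = 18570 - 288894/1270931085307 = 23601190253862096/1270931085307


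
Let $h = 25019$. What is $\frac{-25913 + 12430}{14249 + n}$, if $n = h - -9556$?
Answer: $- \frac{13483}{48824} \approx -0.27615$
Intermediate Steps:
$n = 34575$ ($n = 25019 - -9556 = 25019 + 9556 = 34575$)
$\frac{-25913 + 12430}{14249 + n} = \frac{-25913 + 12430}{14249 + 34575} = - \frac{13483}{48824}$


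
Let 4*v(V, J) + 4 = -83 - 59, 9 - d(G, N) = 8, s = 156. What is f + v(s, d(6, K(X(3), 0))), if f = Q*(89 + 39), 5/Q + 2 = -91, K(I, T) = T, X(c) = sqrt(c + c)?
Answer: -8069/186 ≈ -43.382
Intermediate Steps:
X(c) = sqrt(2)*sqrt(c) (X(c) = sqrt(2*c) = sqrt(2)*sqrt(c))
Q = -5/93 (Q = 5/(-2 - 91) = 5/(-93) = 5*(-1/93) = -5/93 ≈ -0.053763)
d(G, N) = 1 (d(G, N) = 9 - 1*8 = 9 - 8 = 1)
v(V, J) = -73/2 (v(V, J) = -1 + (-83 - 59)/4 = -1 + (1/4)*(-142) = -1 - 71/2 = -73/2)
f = -640/93 (f = -5*(89 + 39)/93 = -5/93*128 = -640/93 ≈ -6.8817)
f + v(s, d(6, K(X(3), 0))) = -640/93 - 73/2 = -8069/186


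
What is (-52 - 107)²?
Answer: 25281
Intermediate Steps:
(-52 - 107)² = (-159)² = 25281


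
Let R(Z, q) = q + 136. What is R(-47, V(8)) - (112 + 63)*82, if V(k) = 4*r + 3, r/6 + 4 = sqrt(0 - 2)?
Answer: -14307 + 24*I*sqrt(2) ≈ -14307.0 + 33.941*I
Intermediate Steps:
r = -24 + 6*I*sqrt(2) (r = -24 + 6*sqrt(0 - 2) = -24 + 6*sqrt(-2) = -24 + 6*(I*sqrt(2)) = -24 + 6*I*sqrt(2) ≈ -24.0 + 8.4853*I)
V(k) = -93 + 24*I*sqrt(2) (V(k) = 4*(-24 + 6*I*sqrt(2)) + 3 = (-96 + 24*I*sqrt(2)) + 3 = -93 + 24*I*sqrt(2))
R(Z, q) = 136 + q
R(-47, V(8)) - (112 + 63)*82 = (136 + (-93 + 24*I*sqrt(2))) - (112 + 63)*82 = (43 + 24*I*sqrt(2)) - 175*82 = (43 + 24*I*sqrt(2)) - 1*14350 = (43 + 24*I*sqrt(2)) - 14350 = -14307 + 24*I*sqrt(2)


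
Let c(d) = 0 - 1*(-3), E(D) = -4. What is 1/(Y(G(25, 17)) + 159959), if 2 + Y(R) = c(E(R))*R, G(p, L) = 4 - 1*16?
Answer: 1/159921 ≈ 6.2531e-6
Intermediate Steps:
G(p, L) = -12 (G(p, L) = 4 - 16 = -12)
c(d) = 3 (c(d) = 0 + 3 = 3)
Y(R) = -2 + 3*R
1/(Y(G(25, 17)) + 159959) = 1/((-2 + 3*(-12)) + 159959) = 1/((-2 - 36) + 159959) = 1/(-38 + 159959) = 1/159921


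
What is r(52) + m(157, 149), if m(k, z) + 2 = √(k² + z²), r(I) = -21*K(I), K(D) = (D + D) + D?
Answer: -3278 + 5*√1874 ≈ -3061.6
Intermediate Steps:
K(D) = 3*D (K(D) = 2*D + D = 3*D)
r(I) = -63*I
m(k, z) = -2 + √(k² + z²)
r(52) + m(157, 149) = -63*52 + (-2 + √(157² + 149²)) = -3276 + (-2 + √(24649 + 22201)) = -3276 + (-2 + √46850) = -3276 + (-2 + 5*√1874) = -3278 + 5*√1874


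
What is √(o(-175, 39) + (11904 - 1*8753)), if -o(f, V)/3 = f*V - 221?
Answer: √24289 ≈ 155.85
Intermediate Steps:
o(f, V) = 663 - 3*V*f (o(f, V) = -3*(f*V - 221) = -3*(V*f - 221) = -3*(-221 + V*f) = 663 - 3*V*f)
√(o(-175, 39) + (11904 - 1*8753)) = √((663 - 3*39*(-175)) + (11904 - 1*8753)) = √((663 + 20475) + (11904 - 8753)) = √(21138 + 3151) = √24289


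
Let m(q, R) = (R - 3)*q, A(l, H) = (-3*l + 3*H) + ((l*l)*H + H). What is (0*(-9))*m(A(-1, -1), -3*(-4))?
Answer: 0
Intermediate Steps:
A(l, H) = -3*l + 4*H + H*l**2 (A(l, H) = (-3*l + 3*H) + (l**2*H + H) = (-3*l + 3*H) + (H*l**2 + H) = (-3*l + 3*H) + (H + H*l**2) = -3*l + 4*H + H*l**2)
m(q, R) = q*(-3 + R) (m(q, R) = (-3 + R)*q = q*(-3 + R))
(0*(-9))*m(A(-1, -1), -3*(-4)) = (0*(-9))*((-3*(-1) + 4*(-1) - 1*(-1)**2)*(-3 - 3*(-4))) = 0*((3 - 4 - 1*1)*(-3 + 12)) = 0*((3 - 4 - 1)*9) = 0*(-2*9) = 0*(-18) = 0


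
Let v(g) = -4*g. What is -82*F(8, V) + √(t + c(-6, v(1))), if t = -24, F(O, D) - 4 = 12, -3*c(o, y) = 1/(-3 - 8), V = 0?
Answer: -1312 + I*√26103/33 ≈ -1312.0 + 4.8959*I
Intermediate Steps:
c(o, y) = 1/33 (c(o, y) = -1/(3*(-3 - 8)) = -⅓/(-11) = -⅓*(-1/11) = 1/33)
F(O, D) = 16 (F(O, D) = 4 + 12 = 16)
-82*F(8, V) + √(t + c(-6, v(1))) = -82*16 + √(-24 + 1/33) = -1312 + √(-791/33) = -1312 + I*√26103/33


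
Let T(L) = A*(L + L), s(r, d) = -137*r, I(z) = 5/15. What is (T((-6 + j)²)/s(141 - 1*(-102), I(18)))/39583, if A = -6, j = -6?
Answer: 64/48805839 ≈ 1.3113e-6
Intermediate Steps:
I(z) = ⅓ (I(z) = 5*(1/15) = ⅓)
T(L) = -12*L (T(L) = -6*(L + L) = -12*L)
(T((-6 + j)²)/s(141 - 1*(-102), I(18)))/39583 = ((-12*(-6 - 6)²)/((-137*(141 - 1*(-102)))))/39583 = ((-12*(-12)²)/((-137*(141 + 102))))*(1/39583) = ((-12*144)/((-137*243)))*(1/39583) = -1728/(-33291)*(1/39583) = -1728*(-1/33291)*(1/39583) = (64/1233)*(1/39583) = 64/48805839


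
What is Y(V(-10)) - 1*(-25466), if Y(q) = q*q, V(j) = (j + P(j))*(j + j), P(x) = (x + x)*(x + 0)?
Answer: 14465466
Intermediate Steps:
P(x) = 2*x² (P(x) = (2*x)*x = 2*x²)
V(j) = 2*j*(j + 2*j²) (V(j) = (j + 2*j²)*(j + j) = (j + 2*j²)*(2*j) = 2*j*(j + 2*j²))
Y(q) = q²
Y(V(-10)) - 1*(-25466) = ((-10)²*(2 + 4*(-10)))² - 1*(-25466) = (100*(2 - 40))² + 25466 = (100*(-38))² + 25466 = (-3800)² + 25466 = 14440000 + 25466 = 14465466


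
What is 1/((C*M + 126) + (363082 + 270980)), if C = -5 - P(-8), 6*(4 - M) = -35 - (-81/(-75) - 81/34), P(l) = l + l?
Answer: 5100/3234898273 ≈ 1.5766e-6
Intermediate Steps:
P(l) = 2*l
M = 49043/5100 (M = 4 - (-35 - (-81/(-75) - 81/34))/6 = 4 - (-35 - (-81*(-1/75) - 81*1/34))/6 = 4 - (-35 - (27/25 - 81/34))/6 = 4 - (-35 - 1*(-1107/850))/6 = 4 - (-35 + 1107/850)/6 = 4 - ⅙*(-28643/850) = 4 + 28643/5100 = 49043/5100 ≈ 9.6163)
C = 11 (C = -5 - 2*(-8) = -5 - 1*(-16) = -5 + 16 = 11)
1/((C*M + 126) + (363082 + 270980)) = 1/((11*(49043/5100) + 126) + (363082 + 270980)) = 1/((539473/5100 + 126) + 634062) = 1/(1182073/5100 + 634062) = 1/(3234898273/5100) = 5100/3234898273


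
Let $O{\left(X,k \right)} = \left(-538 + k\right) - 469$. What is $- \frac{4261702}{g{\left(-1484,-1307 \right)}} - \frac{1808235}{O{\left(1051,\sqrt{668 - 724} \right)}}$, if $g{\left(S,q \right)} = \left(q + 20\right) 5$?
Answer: $\frac{1069283831819}{435051045} + \frac{241098 i \sqrt{14}}{67607} \approx 2457.8 + 13.343 i$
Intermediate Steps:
$O{\left(X,k \right)} = -1007 + k$
$g{\left(S,q \right)} = 100 + 5 q$ ($g{\left(S,q \right)} = \left(20 + q\right) 5 = 100 + 5 q$)
$- \frac{4261702}{g{\left(-1484,-1307 \right)}} - \frac{1808235}{O{\left(1051,\sqrt{668 - 724} \right)}} = - \frac{4261702}{100 + 5 \left(-1307\right)} - \frac{1808235}{-1007 + \sqrt{668 - 724}} = - \frac{4261702}{100 - 6535} - \frac{1808235}{-1007 + \sqrt{-56}} = - \frac{4261702}{-6435} - \frac{1808235}{-1007 + 2 i \sqrt{14}} = \left(-4261702\right) \left(- \frac{1}{6435}\right) - \frac{1808235}{-1007 + 2 i \sqrt{14}} = \frac{4261702}{6435} - \frac{1808235}{-1007 + 2 i \sqrt{14}}$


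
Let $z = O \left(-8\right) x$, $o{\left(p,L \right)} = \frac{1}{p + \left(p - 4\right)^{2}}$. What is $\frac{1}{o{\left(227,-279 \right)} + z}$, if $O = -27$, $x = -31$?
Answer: $- \frac{49956}{334505375} \approx -0.00014934$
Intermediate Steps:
$o{\left(p,L \right)} = \frac{1}{p + \left(-4 + p\right)^{2}}$
$z = -6696$ ($z = \left(-27\right) \left(-8\right) \left(-31\right) = 216 \left(-31\right) = -6696$)
$\frac{1}{o{\left(227,-279 \right)} + z} = \frac{1}{\frac{1}{227 + \left(-4 + 227\right)^{2}} - 6696} = \frac{1}{\frac{1}{227 + 223^{2}} - 6696} = \frac{1}{\frac{1}{227 + 49729} - 6696} = \frac{1}{\frac{1}{49956} - 6696} = \frac{1}{- \frac{334505375}{49956}} = - \frac{49956}{334505375}$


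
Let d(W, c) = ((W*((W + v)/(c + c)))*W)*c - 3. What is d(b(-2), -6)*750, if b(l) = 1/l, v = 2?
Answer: -16875/8 ≈ -2109.4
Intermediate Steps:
d(W, c) = -3 + W²*(2 + W)/2 (d(W, c) = ((W*((W + 2)/(c + c)))*W)*c - 3 = ((W*((2 + W)/((2*c))))*W)*c - 3 = ((W*((2 + W)*(1/(2*c))))*W)*c - 3 = ((W*((2 + W)/(2*c)))*W)*c - 3 = ((W*(2 + W)/(2*c))*W)*c - 3 = (W²*(2 + W)/(2*c))*c - 3 = W²*(2 + W)/2 - 3 = -3 + W²*(2 + W)/2)
d(b(-2), -6)*750 = (-3 + (1/(-2))² + (1/(-2))³/2)*750 = (-3 + (-½)² + (-½)³/2)*750 = (-3 + ¼ + (½)*(-⅛))*750 = (-3 + ¼ - 1/16)*750 = -45/16*750 = -16875/8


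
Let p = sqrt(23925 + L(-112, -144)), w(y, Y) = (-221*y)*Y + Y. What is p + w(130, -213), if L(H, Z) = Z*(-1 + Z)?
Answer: 6119277 + sqrt(44805) ≈ 6.1195e+6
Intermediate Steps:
w(y, Y) = Y - 221*Y*y (w(y, Y) = -221*Y*y + Y = Y - 221*Y*y)
p = sqrt(44805) (p = sqrt(23925 - 144*(-1 - 144)) = sqrt(23925 - 144*(-145)) = sqrt(23925 + 20880) = sqrt(44805) ≈ 211.67)
p + w(130, -213) = sqrt(44805) - 213*(1 - 221*130) = sqrt(44805) - 213*(1 - 28730) = sqrt(44805) - 213*(-28729) = sqrt(44805) + 6119277 = 6119277 + sqrt(44805)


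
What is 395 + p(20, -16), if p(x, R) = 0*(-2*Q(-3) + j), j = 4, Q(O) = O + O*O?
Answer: 395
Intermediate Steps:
Q(O) = O + O²
p(x, R) = 0 (p(x, R) = 0*(-(-6)*(1 - 3) + 4) = 0*(-(-6)*(-2) + 4) = 0*(-2*6 + 4) = 0*(-12 + 4) = 0*(-8) = 0)
395 + p(20, -16) = 395 + 0 = 395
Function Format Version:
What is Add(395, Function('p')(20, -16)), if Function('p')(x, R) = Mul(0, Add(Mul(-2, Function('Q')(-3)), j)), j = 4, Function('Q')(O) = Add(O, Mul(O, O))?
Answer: 395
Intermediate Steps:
Function('Q')(O) = Add(O, Pow(O, 2))
Function('p')(x, R) = 0 (Function('p')(x, R) = Mul(0, Add(Mul(-2, Mul(-3, Add(1, -3))), 4)) = Mul(0, Add(Mul(-2, Mul(-3, -2)), 4)) = Mul(0, Add(Mul(-2, 6), 4)) = Mul(0, Add(-12, 4)) = Mul(0, -8) = 0)
Add(395, Function('p')(20, -16)) = Add(395, 0) = 395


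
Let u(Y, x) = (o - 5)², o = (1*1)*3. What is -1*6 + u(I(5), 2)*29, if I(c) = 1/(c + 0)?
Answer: 110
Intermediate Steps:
o = 3 (o = 1*3 = 3)
I(c) = 1/c
u(Y, x) = 4 (u(Y, x) = (3 - 5)² = (-2)² = 4)
-1*6 + u(I(5), 2)*29 = -1*6 + 4*29 = -6 + 116 = 110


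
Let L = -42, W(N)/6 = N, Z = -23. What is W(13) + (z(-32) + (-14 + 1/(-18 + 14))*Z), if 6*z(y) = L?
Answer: 1595/4 ≈ 398.75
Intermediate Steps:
W(N) = 6*N
z(y) = -7 (z(y) = (⅙)*(-42) = -7)
W(13) + (z(-32) + (-14 + 1/(-18 + 14))*Z) = 6*13 + (-7 + (-14 + 1/(-18 + 14))*(-23)) = 78 + (-7 + (-14 + 1/(-4))*(-23)) = 78 + (-7 + (-14 - ¼)*(-23)) = 78 + (-7 - 57/4*(-23)) = 78 + (-7 + 1311/4) = 78 + 1283/4 = 1595/4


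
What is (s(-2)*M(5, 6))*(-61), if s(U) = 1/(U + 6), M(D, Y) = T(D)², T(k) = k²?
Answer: -38125/4 ≈ -9531.3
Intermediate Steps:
M(D, Y) = D⁴ (M(D, Y) = (D²)² = D⁴)
s(U) = 1/(6 + U)
(s(-2)*M(5, 6))*(-61) = (5⁴/(6 - 2))*(-61) = (625/4)*(-61) = -38125/4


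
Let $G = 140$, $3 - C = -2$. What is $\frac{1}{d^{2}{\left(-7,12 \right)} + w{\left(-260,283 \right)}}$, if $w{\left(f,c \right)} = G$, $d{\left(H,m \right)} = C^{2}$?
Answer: $\frac{1}{765} \approx 0.0013072$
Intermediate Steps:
$C = 5$ ($C = 3 - -2 = 3 + 2 = 5$)
$d{\left(H,m \right)} = 25$ ($d{\left(H,m \right)} = 5^{2} = 25$)
$w{\left(f,c \right)} = 140$
$\frac{1}{d^{2}{\left(-7,12 \right)} + w{\left(-260,283 \right)}} = \frac{1}{25^{2} + 140} = \frac{1}{625 + 140} = \frac{1}{765}$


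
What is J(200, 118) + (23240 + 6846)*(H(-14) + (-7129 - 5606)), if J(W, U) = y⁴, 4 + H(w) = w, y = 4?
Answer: -383686502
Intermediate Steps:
H(w) = -4 + w
J(W, U) = 256 (J(W, U) = 4⁴ = 256)
J(200, 118) + (23240 + 6846)*(H(-14) + (-7129 - 5606)) = 256 + (23240 + 6846)*((-4 - 14) + (-7129 - 5606)) = 256 + 30086*(-18 - 12735) = 256 + 30086*(-12753) = 256 - 383686758 = -383686502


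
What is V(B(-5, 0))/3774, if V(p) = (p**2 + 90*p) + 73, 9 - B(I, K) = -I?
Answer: 449/3774 ≈ 0.11897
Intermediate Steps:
B(I, K) = 9 + I (B(I, K) = 9 - (-1)*I = 9 + I)
V(p) = 73 + p**2 + 90*p
V(B(-5, 0))/3774 = (73 + (9 - 5)**2 + 90*(9 - 5))/3774 = (73 + 4**2 + 90*4)*(1/3774) = (73 + 16 + 360)*(1/3774) = 449*(1/3774) = 449/3774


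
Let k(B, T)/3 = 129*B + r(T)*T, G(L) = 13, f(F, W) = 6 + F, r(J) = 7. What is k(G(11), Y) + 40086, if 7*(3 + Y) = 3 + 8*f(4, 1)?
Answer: 45303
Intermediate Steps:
Y = 62/7 (Y = -3 + (3 + 8*(6 + 4))/7 = -3 + (3 + 8*10)/7 = -3 + (3 + 80)/7 = -3 + (⅐)*83 = -3 + 83/7 = 62/7 ≈ 8.8571)
k(B, T) = 21*T + 387*B (k(B, T) = 3*(129*B + 7*T) = 3*(7*T + 129*B) = 21*T + 387*B)
k(G(11), Y) + 40086 = (21*(62/7) + 387*13) + 40086 = (186 + 5031) + 40086 = 5217 + 40086 = 45303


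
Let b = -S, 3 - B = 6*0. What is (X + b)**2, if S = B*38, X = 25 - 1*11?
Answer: 10000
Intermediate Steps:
X = 14 (X = 25 - 11 = 14)
B = 3 (B = 3 - 6*0 = 3 - 1*0 = 3 + 0 = 3)
S = 114 (S = 3*38 = 114)
b = -114 (b = -1*114 = -114)
(X + b)**2 = (14 - 114)**2 = (-100)**2 = 10000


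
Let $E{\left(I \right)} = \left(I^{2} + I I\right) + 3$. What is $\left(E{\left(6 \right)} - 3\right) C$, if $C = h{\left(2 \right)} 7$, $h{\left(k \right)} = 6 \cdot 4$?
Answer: $12096$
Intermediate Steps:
$h{\left(k \right)} = 24$
$E{\left(I \right)} = 3 + 2 I^{2}$ ($E{\left(I \right)} = \left(I^{2} + I^{2}\right) + 3 = 2 I^{2} + 3 = 3 + 2 I^{2}$)
$C = 168$ ($C = 24 \cdot 7 = 168$)
$\left(E{\left(6 \right)} - 3\right) C = \left(\left(3 + 2 \cdot 6^{2}\right) - 3\right) 168 = \left(\left(3 + 2 \cdot 36\right) - 3\right) 168 = \left(\left(3 + 72\right) - 3\right) 168 = \left(75 - 3\right) 168 = 72 \cdot 168 = 12096$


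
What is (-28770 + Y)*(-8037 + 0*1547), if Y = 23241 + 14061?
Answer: -68571684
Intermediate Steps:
Y = 37302
(-28770 + Y)*(-8037 + 0*1547) = (-28770 + 37302)*(-8037 + 0*1547) = 8532*(-8037 + 0) = 8532*(-8037) = -68571684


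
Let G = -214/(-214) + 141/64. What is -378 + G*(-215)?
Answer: -68267/64 ≈ -1066.7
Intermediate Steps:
G = 205/64 (G = -214*(-1/214) + 141*(1/64) = 1 + 141/64 = 205/64 ≈ 3.2031)
-378 + G*(-215) = -378 + (205/64)*(-215) = -378 - 44075/64 = -68267/64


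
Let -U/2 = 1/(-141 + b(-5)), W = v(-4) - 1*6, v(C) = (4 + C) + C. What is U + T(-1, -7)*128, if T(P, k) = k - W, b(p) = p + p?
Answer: 57986/151 ≈ 384.01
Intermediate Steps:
v(C) = 4 + 2*C
b(p) = 2*p
W = -10 (W = (4 + 2*(-4)) - 1*6 = (4 - 8) - 6 = -4 - 6 = -10)
T(P, k) = 10 + k (T(P, k) = k - 1*(-10) = k + 10 = 10 + k)
U = 2/151 (U = -2/(-141 + 2*(-5)) = -2/(-141 - 10) = -2/(-151) = -2*(-1/151) = 2/151 ≈ 0.013245)
U + T(-1, -7)*128 = 2/151 + (10 - 7)*128 = 2/151 + 3*128 = 2/151 + 384 = 57986/151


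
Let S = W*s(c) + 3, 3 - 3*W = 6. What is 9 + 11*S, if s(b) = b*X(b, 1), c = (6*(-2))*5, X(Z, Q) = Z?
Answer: -39558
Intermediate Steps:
W = -1 (W = 1 - ⅓*6 = 1 - 2 = -1)
c = -60 (c = -12*5 = -60)
s(b) = b² (s(b) = b*b = b²)
S = -3597 (S = -1*(-60)² + 3 = -1*3600 + 3 = -3600 + 3 = -3597)
9 + 11*S = 9 + 11*(-3597) = 9 - 39567 = -39558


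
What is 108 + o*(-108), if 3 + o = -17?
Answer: 2268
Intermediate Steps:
o = -20 (o = -3 - 17 = -20)
108 + o*(-108) = 108 - 20*(-108) = 108 + 2160 = 2268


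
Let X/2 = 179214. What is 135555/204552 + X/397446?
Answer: 1009467911/645225192 ≈ 1.5645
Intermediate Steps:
X = 358428 (X = 2*179214 = 358428)
135555/204552 + X/397446 = 135555/204552 + 358428/397446 = 135555*(1/204552) + 358428*(1/397446) = 45185/68184 + 8534/9463 = 1009467911/645225192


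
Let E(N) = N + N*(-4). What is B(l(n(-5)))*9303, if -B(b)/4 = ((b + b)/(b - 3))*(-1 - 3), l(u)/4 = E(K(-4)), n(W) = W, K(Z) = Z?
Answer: 1587712/5 ≈ 3.1754e+5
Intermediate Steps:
E(N) = -3*N (E(N) = N - 4*N = -3*N)
l(u) = 48 (l(u) = 4*(-3*(-4)) = 4*12 = 48)
B(b) = 32*b/(-3 + b) (B(b) = -4*(b + b)/(b - 3)*(-1 - 3) = -4*(2*b)/(-3 + b)*(-4) = -4*2*b/(-3 + b)*(-4) = -(-32)*b/(-3 + b) = 32*b/(-3 + b))
B(l(n(-5)))*9303 = (32*48/(-3 + 48))*9303 = (32*48/45)*9303 = (32*48*(1/45))*9303 = (512/15)*9303 = 1587712/5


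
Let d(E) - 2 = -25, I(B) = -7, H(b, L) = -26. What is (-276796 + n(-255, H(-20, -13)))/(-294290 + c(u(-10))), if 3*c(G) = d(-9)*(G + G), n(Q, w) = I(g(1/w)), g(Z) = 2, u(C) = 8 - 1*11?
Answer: 276803/294244 ≈ 0.94073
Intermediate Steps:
u(C) = -3 (u(C) = 8 - 11 = -3)
d(E) = -23 (d(E) = 2 - 25 = -23)
n(Q, w) = -7
c(G) = -46*G/3 (c(G) = (-23*(G + G))/3 = (-46*G)/3 = -46*G/3)
(-276796 + n(-255, H(-20, -13)))/(-294290 + c(u(-10))) = (-276796 - 7)/(-294290 - 46/3*(-3)) = -276803/(-294290 + 46) = -276803/(-294244) = -276803*(-1/294244) = 276803/294244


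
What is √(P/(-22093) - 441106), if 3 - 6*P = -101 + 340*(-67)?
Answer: 4*I*√13456513071281/22093 ≈ 664.16*I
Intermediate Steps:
P = 3814 (P = ½ - (-101 + 340*(-67))/6 = ½ - (-101 - 22780)/6 = ½ - ⅙*(-22881) = ½ + 7627/2 = 3814)
√(P/(-22093) - 441106) = √(3814/(-22093) - 441106) = √(3814*(-1/22093) - 441106) = √(-3814/22093 - 441106) = √(-9745358672/22093) = 4*I*√13456513071281/22093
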